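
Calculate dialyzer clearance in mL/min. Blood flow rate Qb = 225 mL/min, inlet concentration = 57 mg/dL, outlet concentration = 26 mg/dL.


K = Qb * (Cb_in - Cb_out) / Cb_in
K = 225 * (57 - 26) / 57
K = 122.4 mL/min


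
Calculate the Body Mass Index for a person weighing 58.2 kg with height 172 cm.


BMI = weight / height^2
height = 172 cm = 1.72 m
BMI = 58.2 / 1.72^2
BMI = 19.67 kg/m^2


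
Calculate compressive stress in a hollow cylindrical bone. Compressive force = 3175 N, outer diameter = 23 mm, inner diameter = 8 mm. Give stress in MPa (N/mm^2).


A = pi*(r_o^2 - r_i^2)
r_o = 11.5 mm, r_i = 4 mm
A = 365.21 mm^2
sigma = F/A = 3175 / 365.21
sigma = 8.694 MPa


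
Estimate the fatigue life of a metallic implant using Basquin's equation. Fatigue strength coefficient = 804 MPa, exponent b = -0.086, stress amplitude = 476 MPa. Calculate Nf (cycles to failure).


sigma_a = sigma_f' * (2Nf)^b
2Nf = (sigma_a/sigma_f')^(1/b)
2Nf = (476/804)^(1/-0.086)
2Nf = 443.69293
Nf = 221.8


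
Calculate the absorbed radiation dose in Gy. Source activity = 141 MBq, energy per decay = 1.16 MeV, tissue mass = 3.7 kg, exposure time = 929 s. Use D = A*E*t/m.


A = 141 MBq = 1.4100e+08 Bq
E = 1.16 MeV = 1.85832e-13 J
D = A*E*t/m = 1.4100e+08*1.85832e-13*929/3.7
D = 0.006579 Gy


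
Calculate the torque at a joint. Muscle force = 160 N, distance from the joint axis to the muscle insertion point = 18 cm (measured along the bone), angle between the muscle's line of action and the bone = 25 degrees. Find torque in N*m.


Torque = F * d * sin(theta)   (moment arm = d*sin(theta))
d = 18 cm = 0.18 m
Torque = 160 * 0.18 * sin(25)
Torque = 12.17 N*m


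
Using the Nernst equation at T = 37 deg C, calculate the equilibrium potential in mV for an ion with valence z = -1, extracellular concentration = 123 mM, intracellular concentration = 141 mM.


E = (RT/(zF)) * ln(C_out/C_in)
T = 37 + 273.15 = 310.15 K
E = (8.314 * 310.15 / (-1 * 96485)) * ln(123/141)
E = 3.65 mV


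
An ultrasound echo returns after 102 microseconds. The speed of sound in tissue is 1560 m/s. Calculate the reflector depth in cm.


depth = c * t / 2
t = 102 us = 1.0200e-04 s
depth = 1560 * 1.0200e-04 / 2
depth = 0.07956 m = 7.956 cm


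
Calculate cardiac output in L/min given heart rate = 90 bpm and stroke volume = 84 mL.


CO = HR * SV
CO = 90 * 84 / 1000
CO = 7.56 L/min


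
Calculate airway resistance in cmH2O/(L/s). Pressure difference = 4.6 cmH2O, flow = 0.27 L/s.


R = dP / flow
R = 4.6 / 0.27
R = 17.04 cmH2O/(L/s)


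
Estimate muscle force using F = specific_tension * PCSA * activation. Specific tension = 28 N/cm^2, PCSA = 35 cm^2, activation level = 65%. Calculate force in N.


F = sigma * PCSA * activation
F = 28 * 35 * 0.65
F = 637 N


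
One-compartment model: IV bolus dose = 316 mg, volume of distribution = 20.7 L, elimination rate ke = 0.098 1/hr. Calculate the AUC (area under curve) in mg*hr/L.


C0 = Dose/Vd = 316/20.7 = 15.2657 mg/L
AUC = C0/ke = 15.2657/0.098
AUC = 155.8 mg*hr/L


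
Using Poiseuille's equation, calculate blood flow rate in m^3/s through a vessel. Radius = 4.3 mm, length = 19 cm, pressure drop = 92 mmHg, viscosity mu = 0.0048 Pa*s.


Q = pi*r^4*dP / (8*mu*L)
r = 0.0043 m, L = 0.19 m
dP = 92 mmHg = 12265.624 Pa
Q = 0.001806 m^3/s


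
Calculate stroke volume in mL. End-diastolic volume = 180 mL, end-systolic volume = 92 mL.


SV = EDV - ESV
SV = 180 - 92
SV = 88 mL


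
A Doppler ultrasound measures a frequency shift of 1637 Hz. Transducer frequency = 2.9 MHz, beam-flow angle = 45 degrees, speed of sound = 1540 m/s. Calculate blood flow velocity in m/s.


v = fd * c / (2 * f0 * cos(theta))
v = 1637 * 1540 / (2 * 2.9000e+06 * cos(45))
v = 0.6147 m/s


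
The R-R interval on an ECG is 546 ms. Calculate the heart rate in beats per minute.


HR = 60 / RR_interval(s)
RR = 546 ms = 0.546 s
HR = 60 / 0.546 = 109.9 bpm


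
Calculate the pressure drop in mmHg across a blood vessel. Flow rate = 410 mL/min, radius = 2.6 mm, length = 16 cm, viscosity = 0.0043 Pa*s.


dP = 8*mu*L*Q / (pi*r^4)
Q = 410 mL/min = 6.83333e-06 m^3/s
dP = 261.98 Pa = 261.98 / 133.322 mmHg = 1.965 mmHg


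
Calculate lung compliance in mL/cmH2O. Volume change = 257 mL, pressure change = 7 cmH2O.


C = dV / dP
C = 257 / 7
C = 36.71 mL/cmH2O


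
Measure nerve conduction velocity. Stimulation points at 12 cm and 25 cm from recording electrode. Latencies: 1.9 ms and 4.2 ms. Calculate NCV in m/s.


Distance = (25 - 12) / 100 = 0.13 m
dt = (4.2 - 1.9) / 1000 = 0.0023 s
NCV = dist / dt = 56.52 m/s


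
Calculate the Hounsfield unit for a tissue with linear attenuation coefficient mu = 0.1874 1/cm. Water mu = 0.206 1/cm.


HU = ((mu_tissue - mu_water) / mu_water) * 1000
HU = ((0.1874 - 0.206) / 0.206) * 1000
HU = -90.29


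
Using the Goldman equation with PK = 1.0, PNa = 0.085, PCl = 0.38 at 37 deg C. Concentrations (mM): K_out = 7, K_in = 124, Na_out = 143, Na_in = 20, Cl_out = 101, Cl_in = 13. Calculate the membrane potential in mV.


Vm = (RT/F)*ln((PK*Ko + PNa*Nao + PCl*Cli)/(PK*Ki + PNa*Nai + PCl*Clo))
Numer = 24.095, Denom = 164.08
Vm = -51.27 mV


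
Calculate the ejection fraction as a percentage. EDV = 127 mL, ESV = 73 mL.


SV = EDV - ESV = 127 - 73 = 54 mL
EF = SV/EDV * 100 = 54/127 * 100
EF = 42.52%


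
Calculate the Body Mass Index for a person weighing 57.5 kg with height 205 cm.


BMI = weight / height^2
height = 205 cm = 2.05 m
BMI = 57.5 / 2.05^2
BMI = 13.68 kg/m^2


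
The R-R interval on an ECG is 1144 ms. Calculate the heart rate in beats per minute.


HR = 60 / RR_interval(s)
RR = 1144 ms = 1.144 s
HR = 60 / 1.144 = 52.45 bpm


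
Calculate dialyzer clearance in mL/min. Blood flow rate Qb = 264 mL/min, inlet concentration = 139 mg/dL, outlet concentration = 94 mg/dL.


K = Qb * (Cb_in - Cb_out) / Cb_in
K = 264 * (139 - 94) / 139
K = 85.47 mL/min


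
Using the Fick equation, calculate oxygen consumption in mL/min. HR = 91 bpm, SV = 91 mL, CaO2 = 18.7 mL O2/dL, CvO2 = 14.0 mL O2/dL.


CO = HR*SV = 91*91/1000 = 8.281 L/min
a-v O2 diff = 18.7 - 14.0 = 4.7 mL/dL
VO2 = CO * (CaO2-CvO2) * 10 dL/L
VO2 = 8.281 * 4.7 * 10
VO2 = 389.2 mL/min


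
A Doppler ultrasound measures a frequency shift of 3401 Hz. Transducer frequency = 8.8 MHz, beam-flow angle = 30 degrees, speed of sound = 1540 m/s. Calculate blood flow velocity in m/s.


v = fd * c / (2 * f0 * cos(theta))
v = 3401 * 1540 / (2 * 8.8000e+06 * cos(30))
v = 0.3436 m/s


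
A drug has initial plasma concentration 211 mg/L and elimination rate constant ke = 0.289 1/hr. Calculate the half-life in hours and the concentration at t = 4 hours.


t_half = ln(2) / ke = 0.693147 / 0.289 = 2.398 hr
C(t) = C0 * exp(-ke*t) = 211 * exp(-0.289*4)
C(4) = 66.41 mg/L


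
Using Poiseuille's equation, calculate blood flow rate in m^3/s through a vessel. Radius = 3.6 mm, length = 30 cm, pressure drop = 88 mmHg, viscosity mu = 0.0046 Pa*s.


Q = pi*r^4*dP / (8*mu*L)
r = 0.0036 m, L = 0.3 m
dP = 88 mmHg = 11732.336 Pa
Q = 5.6076e-04 m^3/s


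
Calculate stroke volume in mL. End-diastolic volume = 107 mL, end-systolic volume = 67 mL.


SV = EDV - ESV
SV = 107 - 67
SV = 40 mL


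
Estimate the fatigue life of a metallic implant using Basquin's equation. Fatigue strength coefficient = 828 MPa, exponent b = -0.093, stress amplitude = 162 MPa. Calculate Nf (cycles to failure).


sigma_a = sigma_f' * (2Nf)^b
2Nf = (sigma_a/sigma_f')^(1/b)
2Nf = (162/828)^(1/-0.093)
2Nf = 41537880
Nf = 2.0769e+07


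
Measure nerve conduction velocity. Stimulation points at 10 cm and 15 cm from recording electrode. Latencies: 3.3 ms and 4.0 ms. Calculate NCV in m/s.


Distance = (15 - 10) / 100 = 0.05 m
dt = (4.0 - 3.3) / 1000 = 7.0000e-04 s
NCV = dist / dt = 71.43 m/s


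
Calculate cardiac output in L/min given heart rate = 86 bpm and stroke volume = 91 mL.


CO = HR * SV
CO = 86 * 91 / 1000
CO = 7.826 L/min


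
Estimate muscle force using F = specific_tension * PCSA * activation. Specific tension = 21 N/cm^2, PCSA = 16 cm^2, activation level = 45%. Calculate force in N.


F = sigma * PCSA * activation
F = 21 * 16 * 0.45
F = 151.2 N


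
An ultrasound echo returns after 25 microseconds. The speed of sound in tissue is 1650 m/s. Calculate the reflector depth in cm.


depth = c * t / 2
t = 25 us = 2.5000e-05 s
depth = 1650 * 2.5000e-05 / 2
depth = 0.020625 m = 2.0625 cm


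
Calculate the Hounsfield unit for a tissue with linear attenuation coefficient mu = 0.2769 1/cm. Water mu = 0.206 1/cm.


HU = ((mu_tissue - mu_water) / mu_water) * 1000
HU = ((0.2769 - 0.206) / 0.206) * 1000
HU = 344.2


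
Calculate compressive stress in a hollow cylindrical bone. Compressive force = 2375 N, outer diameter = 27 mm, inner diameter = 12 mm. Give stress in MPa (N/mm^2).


A = pi*(r_o^2 - r_i^2)
r_o = 13.5 mm, r_i = 6 mm
A = 459.458 mm^2
sigma = F/A = 2375 / 459.458
sigma = 5.169 MPa


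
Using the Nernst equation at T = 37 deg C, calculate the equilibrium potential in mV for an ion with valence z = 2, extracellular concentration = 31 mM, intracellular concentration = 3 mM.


E = (RT/(zF)) * ln(C_out/C_in)
T = 37 + 273.15 = 310.15 K
E = (8.314 * 310.15 / (2 * 96485)) * ln(31/3)
E = 31.21 mV


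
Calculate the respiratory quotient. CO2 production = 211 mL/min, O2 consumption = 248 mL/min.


RQ = VCO2 / VO2
RQ = 211 / 248
RQ = 0.8508


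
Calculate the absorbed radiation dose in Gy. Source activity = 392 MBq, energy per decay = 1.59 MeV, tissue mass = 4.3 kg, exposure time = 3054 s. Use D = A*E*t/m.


A = 392 MBq = 3.9200e+08 Bq
E = 1.59 MeV = 2.54718e-13 J
D = A*E*t/m = 3.9200e+08*2.54718e-13*3054/4.3
D = 0.07092 Gy


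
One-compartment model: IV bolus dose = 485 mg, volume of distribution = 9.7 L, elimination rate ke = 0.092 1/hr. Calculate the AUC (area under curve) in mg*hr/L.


C0 = Dose/Vd = 485/9.7 = 50 mg/L
AUC = C0/ke = 50/0.092
AUC = 543.5 mg*hr/L


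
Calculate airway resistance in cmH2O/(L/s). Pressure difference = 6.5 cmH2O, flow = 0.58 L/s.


R = dP / flow
R = 6.5 / 0.58
R = 11.21 cmH2O/(L/s)


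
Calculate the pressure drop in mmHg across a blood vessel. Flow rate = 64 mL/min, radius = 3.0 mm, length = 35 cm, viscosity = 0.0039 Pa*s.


dP = 8*mu*L*Q / (pi*r^4)
Q = 64 mL/min = 1.06667e-06 m^3/s
dP = 45.7739 Pa = 45.7739 / 133.322 mmHg = 0.3433 mmHg


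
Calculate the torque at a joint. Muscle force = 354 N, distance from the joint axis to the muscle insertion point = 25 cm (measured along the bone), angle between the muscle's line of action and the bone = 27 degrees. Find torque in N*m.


Torque = F * d * sin(theta)   (moment arm = d*sin(theta))
d = 25 cm = 0.25 m
Torque = 354 * 0.25 * sin(27)
Torque = 40.18 N*m


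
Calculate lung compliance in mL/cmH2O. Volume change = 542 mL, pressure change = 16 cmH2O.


C = dV / dP
C = 542 / 16
C = 33.88 mL/cmH2O


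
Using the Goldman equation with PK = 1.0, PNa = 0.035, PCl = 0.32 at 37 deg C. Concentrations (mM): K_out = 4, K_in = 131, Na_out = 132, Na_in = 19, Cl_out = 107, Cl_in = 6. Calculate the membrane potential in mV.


Vm = (RT/F)*ln((PK*Ko + PNa*Nao + PCl*Cli)/(PK*Ki + PNa*Nai + PCl*Clo))
Numer = 10.54, Denom = 165.905
Vm = -73.66 mV


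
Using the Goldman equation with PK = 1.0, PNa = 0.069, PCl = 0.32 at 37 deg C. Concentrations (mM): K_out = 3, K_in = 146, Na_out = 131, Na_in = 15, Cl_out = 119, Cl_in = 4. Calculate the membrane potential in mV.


Vm = (RT/F)*ln((PK*Ko + PNa*Nao + PCl*Cli)/(PK*Ki + PNa*Nai + PCl*Clo))
Numer = 13.319, Denom = 185.115
Vm = -70.34 mV


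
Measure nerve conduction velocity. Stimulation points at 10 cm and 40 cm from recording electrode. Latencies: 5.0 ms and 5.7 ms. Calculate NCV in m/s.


Distance = (40 - 10) / 100 = 0.3 m
dt = (5.7 - 5.0) / 1000 = 7.0000e-04 s
NCV = dist / dt = 428.6 m/s


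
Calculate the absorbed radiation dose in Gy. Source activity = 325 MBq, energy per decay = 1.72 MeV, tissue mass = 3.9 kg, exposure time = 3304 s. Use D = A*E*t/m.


A = 325 MBq = 3.2500e+08 Bq
E = 1.72 MeV = 2.75544e-13 J
D = A*E*t/m = 3.2500e+08*2.75544e-13*3304/3.9
D = 0.07587 Gy


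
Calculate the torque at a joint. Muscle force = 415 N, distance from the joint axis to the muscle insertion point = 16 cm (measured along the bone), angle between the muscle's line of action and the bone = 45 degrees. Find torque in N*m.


Torque = F * d * sin(theta)   (moment arm = d*sin(theta))
d = 16 cm = 0.16 m
Torque = 415 * 0.16 * sin(45)
Torque = 46.95 N*m


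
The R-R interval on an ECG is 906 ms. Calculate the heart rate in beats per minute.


HR = 60 / RR_interval(s)
RR = 906 ms = 0.906 s
HR = 60 / 0.906 = 66.23 bpm


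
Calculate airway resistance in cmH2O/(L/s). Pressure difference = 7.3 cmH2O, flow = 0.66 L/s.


R = dP / flow
R = 7.3 / 0.66
R = 11.06 cmH2O/(L/s)


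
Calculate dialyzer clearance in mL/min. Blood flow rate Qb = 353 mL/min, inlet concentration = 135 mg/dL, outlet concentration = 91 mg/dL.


K = Qb * (Cb_in - Cb_out) / Cb_in
K = 353 * (135 - 91) / 135
K = 115.1 mL/min


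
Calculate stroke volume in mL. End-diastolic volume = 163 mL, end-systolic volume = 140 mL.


SV = EDV - ESV
SV = 163 - 140
SV = 23 mL


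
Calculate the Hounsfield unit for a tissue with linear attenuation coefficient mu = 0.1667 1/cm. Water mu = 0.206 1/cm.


HU = ((mu_tissue - mu_water) / mu_water) * 1000
HU = ((0.1667 - 0.206) / 0.206) * 1000
HU = -190.8


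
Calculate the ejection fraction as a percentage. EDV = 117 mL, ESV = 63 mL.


SV = EDV - ESV = 117 - 63 = 54 mL
EF = SV/EDV * 100 = 54/117 * 100
EF = 46.15%


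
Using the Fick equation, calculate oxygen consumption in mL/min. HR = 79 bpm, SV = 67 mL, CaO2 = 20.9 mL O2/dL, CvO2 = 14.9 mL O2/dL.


CO = HR*SV = 79*67/1000 = 5.293 L/min
a-v O2 diff = 20.9 - 14.9 = 6 mL/dL
VO2 = CO * (CaO2-CvO2) * 10 dL/L
VO2 = 5.293 * 6 * 10
VO2 = 317.6 mL/min


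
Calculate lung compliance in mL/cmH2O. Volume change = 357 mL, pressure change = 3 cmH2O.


C = dV / dP
C = 357 / 3
C = 119 mL/cmH2O


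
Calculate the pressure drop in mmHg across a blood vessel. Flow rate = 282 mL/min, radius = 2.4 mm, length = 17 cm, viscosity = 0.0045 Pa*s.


dP = 8*mu*L*Q / (pi*r^4)
Q = 282 mL/min = 4.7e-06 m^3/s
dP = 275.965 Pa = 275.965 / 133.322 mmHg = 2.07 mmHg


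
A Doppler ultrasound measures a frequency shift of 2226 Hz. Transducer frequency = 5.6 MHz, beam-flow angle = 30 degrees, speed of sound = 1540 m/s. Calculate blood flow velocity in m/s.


v = fd * c / (2 * f0 * cos(theta))
v = 2226 * 1540 / (2 * 5.6000e+06 * cos(30))
v = 0.3534 m/s


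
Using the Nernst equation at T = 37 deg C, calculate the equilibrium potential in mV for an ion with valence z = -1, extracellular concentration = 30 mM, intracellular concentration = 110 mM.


E = (RT/(zF)) * ln(C_out/C_in)
T = 37 + 273.15 = 310.15 K
E = (8.314 * 310.15 / (-1 * 96485)) * ln(30/110)
E = 34.72 mV


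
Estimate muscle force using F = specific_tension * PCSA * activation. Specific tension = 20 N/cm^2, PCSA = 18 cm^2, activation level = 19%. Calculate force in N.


F = sigma * PCSA * activation
F = 20 * 18 * 0.19
F = 68.4 N


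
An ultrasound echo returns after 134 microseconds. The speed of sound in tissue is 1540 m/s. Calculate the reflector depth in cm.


depth = c * t / 2
t = 134 us = 1.3400e-04 s
depth = 1540 * 1.3400e-04 / 2
depth = 0.10318 m = 10.318 cm


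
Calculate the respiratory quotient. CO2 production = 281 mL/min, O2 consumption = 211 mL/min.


RQ = VCO2 / VO2
RQ = 281 / 211
RQ = 1.332


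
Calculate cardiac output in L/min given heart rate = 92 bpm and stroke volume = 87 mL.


CO = HR * SV
CO = 92 * 87 / 1000
CO = 8.004 L/min


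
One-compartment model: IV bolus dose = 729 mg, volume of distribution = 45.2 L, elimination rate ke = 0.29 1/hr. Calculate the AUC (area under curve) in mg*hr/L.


C0 = Dose/Vd = 729/45.2 = 16.1283 mg/L
AUC = C0/ke = 16.1283/0.29
AUC = 55.61 mg*hr/L


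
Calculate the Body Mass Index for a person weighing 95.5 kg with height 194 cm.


BMI = weight / height^2
height = 194 cm = 1.94 m
BMI = 95.5 / 1.94^2
BMI = 25.37 kg/m^2


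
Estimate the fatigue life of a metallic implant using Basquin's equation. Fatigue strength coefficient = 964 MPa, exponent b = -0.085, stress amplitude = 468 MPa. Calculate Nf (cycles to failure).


sigma_a = sigma_f' * (2Nf)^b
2Nf = (sigma_a/sigma_f')^(1/b)
2Nf = (468/964)^(1/-0.085)
2Nf = 4921.8859
Nf = 2461


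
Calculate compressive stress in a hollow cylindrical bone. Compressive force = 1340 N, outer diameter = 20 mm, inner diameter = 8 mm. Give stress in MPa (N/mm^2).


A = pi*(r_o^2 - r_i^2)
r_o = 10 mm, r_i = 4 mm
A = 263.894 mm^2
sigma = F/A = 1340 / 263.894
sigma = 5.078 MPa


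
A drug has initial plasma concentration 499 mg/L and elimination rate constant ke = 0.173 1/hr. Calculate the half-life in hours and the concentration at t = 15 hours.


t_half = ln(2) / ke = 0.693147 / 0.173 = 4.007 hr
C(t) = C0 * exp(-ke*t) = 499 * exp(-0.173*15)
C(15) = 37.25 mg/L


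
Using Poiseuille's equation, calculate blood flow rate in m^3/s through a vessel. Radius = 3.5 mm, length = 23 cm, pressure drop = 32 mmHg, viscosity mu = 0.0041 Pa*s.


Q = pi*r^4*dP / (8*mu*L)
r = 0.0035 m, L = 0.23 m
dP = 32 mmHg = 4266.304 Pa
Q = 2.6661e-04 m^3/s


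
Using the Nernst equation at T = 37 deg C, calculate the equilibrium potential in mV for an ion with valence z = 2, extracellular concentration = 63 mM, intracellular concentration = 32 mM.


E = (RT/(zF)) * ln(C_out/C_in)
T = 37 + 273.15 = 310.15 K
E = (8.314 * 310.15 / (2 * 96485)) * ln(63/32)
E = 9.052 mV


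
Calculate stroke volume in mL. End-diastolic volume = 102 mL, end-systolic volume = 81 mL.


SV = EDV - ESV
SV = 102 - 81
SV = 21 mL


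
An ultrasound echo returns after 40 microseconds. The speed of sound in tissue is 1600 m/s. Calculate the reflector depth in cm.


depth = c * t / 2
t = 40 us = 4.0000e-05 s
depth = 1600 * 4.0000e-05 / 2
depth = 0.032 m = 3.2 cm


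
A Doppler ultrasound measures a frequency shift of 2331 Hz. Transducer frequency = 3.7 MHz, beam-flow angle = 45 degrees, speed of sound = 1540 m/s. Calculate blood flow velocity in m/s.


v = fd * c / (2 * f0 * cos(theta))
v = 2331 * 1540 / (2 * 3.7000e+06 * cos(45))
v = 0.686 m/s


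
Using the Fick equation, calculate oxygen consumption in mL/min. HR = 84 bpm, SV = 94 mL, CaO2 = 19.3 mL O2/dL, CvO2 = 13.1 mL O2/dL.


CO = HR*SV = 84*94/1000 = 7.896 L/min
a-v O2 diff = 19.3 - 13.1 = 6.2 mL/dL
VO2 = CO * (CaO2-CvO2) * 10 dL/L
VO2 = 7.896 * 6.2 * 10
VO2 = 489.6 mL/min


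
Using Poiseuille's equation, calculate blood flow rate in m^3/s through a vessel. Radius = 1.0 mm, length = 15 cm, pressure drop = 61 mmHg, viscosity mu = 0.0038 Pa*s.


Q = pi*r^4*dP / (8*mu*L)
r = 0.001 m, L = 0.15 m
dP = 61 mmHg = 8132.642 Pa
Q = 5.6029e-06 m^3/s


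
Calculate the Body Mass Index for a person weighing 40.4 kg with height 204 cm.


BMI = weight / height^2
height = 204 cm = 2.04 m
BMI = 40.4 / 2.04^2
BMI = 9.708 kg/m^2


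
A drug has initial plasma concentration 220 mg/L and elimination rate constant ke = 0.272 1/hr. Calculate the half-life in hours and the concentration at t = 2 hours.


t_half = ln(2) / ke = 0.693147 / 0.272 = 2.548 hr
C(t) = C0 * exp(-ke*t) = 220 * exp(-0.272*2)
C(2) = 127.7 mg/L


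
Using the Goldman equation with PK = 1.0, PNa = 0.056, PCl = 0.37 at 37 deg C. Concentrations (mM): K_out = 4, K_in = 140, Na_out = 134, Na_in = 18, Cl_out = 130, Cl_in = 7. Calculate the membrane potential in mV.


Vm = (RT/F)*ln((PK*Ko + PNa*Nao + PCl*Cli)/(PK*Ki + PNa*Nai + PCl*Clo))
Numer = 14.094, Denom = 189.108
Vm = -69.39 mV


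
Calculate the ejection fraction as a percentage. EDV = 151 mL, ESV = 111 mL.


SV = EDV - ESV = 151 - 111 = 40 mL
EF = SV/EDV * 100 = 40/151 * 100
EF = 26.49%


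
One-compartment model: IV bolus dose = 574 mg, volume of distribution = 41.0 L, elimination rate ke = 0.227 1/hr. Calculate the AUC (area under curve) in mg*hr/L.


C0 = Dose/Vd = 574/41.0 = 14 mg/L
AUC = C0/ke = 14/0.227
AUC = 61.67 mg*hr/L


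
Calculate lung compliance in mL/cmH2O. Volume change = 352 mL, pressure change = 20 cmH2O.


C = dV / dP
C = 352 / 20
C = 17.6 mL/cmH2O


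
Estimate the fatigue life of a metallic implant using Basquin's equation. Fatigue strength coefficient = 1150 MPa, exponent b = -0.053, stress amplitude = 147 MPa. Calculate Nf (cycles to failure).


sigma_a = sigma_f' * (2Nf)^b
2Nf = (sigma_a/sigma_f')^(1/b)
2Nf = (147/1150)^(1/-0.053)
2Nf = 7.1818438e+16
Nf = 3.5909e+16


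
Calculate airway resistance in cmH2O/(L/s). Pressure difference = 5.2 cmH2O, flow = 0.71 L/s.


R = dP / flow
R = 5.2 / 0.71
R = 7.324 cmH2O/(L/s)


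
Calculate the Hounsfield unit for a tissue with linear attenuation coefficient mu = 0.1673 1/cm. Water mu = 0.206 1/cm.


HU = ((mu_tissue - mu_water) / mu_water) * 1000
HU = ((0.1673 - 0.206) / 0.206) * 1000
HU = -187.9


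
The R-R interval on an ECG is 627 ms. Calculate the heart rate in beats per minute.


HR = 60 / RR_interval(s)
RR = 627 ms = 0.627 s
HR = 60 / 0.627 = 95.69 bpm


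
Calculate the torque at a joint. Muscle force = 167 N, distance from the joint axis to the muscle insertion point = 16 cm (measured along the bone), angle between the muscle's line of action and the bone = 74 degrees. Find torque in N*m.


Torque = F * d * sin(theta)   (moment arm = d*sin(theta))
d = 16 cm = 0.16 m
Torque = 167 * 0.16 * sin(74)
Torque = 25.68 N*m


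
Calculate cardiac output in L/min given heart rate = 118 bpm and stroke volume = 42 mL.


CO = HR * SV
CO = 118 * 42 / 1000
CO = 4.956 L/min


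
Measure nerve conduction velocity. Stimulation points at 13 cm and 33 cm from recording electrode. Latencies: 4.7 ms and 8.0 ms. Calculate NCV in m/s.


Distance = (33 - 13) / 100 = 0.2 m
dt = (8.0 - 4.7) / 1000 = 0.0033 s
NCV = dist / dt = 60.61 m/s


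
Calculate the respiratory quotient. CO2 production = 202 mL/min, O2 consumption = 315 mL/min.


RQ = VCO2 / VO2
RQ = 202 / 315
RQ = 0.6413


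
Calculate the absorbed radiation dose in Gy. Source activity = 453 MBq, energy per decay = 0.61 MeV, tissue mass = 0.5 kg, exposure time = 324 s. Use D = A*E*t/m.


A = 453 MBq = 4.5300e+08 Bq
E = 0.61 MeV = 9.7722e-14 J
D = A*E*t/m = 4.5300e+08*9.7722e-14*324/0.5
D = 0.02869 Gy


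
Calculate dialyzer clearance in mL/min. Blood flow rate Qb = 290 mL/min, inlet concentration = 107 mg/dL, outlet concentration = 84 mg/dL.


K = Qb * (Cb_in - Cb_out) / Cb_in
K = 290 * (107 - 84) / 107
K = 62.34 mL/min


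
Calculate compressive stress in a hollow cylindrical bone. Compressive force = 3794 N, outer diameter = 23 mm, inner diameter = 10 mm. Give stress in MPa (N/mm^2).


A = pi*(r_o^2 - r_i^2)
r_o = 11.5 mm, r_i = 5 mm
A = 336.936 mm^2
sigma = F/A = 3794 / 336.936
sigma = 11.26 MPa


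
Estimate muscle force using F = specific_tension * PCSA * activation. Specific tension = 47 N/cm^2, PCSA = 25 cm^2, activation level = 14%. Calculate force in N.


F = sigma * PCSA * activation
F = 47 * 25 * 0.14
F = 164.5 N


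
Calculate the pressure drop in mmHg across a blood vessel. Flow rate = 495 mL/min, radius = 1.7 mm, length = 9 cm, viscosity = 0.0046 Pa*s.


dP = 8*mu*L*Q / (pi*r^4)
Q = 495 mL/min = 8.25e-06 m^3/s
dP = 1041.35 Pa = 1041.35 / 133.322 mmHg = 7.811 mmHg


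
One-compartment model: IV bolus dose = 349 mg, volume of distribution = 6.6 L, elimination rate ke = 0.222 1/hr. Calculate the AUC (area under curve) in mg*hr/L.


C0 = Dose/Vd = 349/6.6 = 52.8788 mg/L
AUC = C0/ke = 52.8788/0.222
AUC = 238.2 mg*hr/L


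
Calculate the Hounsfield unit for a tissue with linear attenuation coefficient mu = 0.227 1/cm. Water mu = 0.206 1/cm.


HU = ((mu_tissue - mu_water) / mu_water) * 1000
HU = ((0.227 - 0.206) / 0.206) * 1000
HU = 101.9


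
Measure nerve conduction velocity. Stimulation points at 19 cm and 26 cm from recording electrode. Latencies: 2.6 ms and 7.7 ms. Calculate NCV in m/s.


Distance = (26 - 19) / 100 = 0.07 m
dt = (7.7 - 2.6) / 1000 = 0.0051 s
NCV = dist / dt = 13.73 m/s


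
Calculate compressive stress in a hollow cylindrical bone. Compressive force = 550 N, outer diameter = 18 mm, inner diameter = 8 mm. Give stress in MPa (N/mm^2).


A = pi*(r_o^2 - r_i^2)
r_o = 9 mm, r_i = 4 mm
A = 204.204 mm^2
sigma = F/A = 550 / 204.204
sigma = 2.693 MPa


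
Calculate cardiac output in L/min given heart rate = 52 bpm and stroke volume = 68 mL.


CO = HR * SV
CO = 52 * 68 / 1000
CO = 3.536 L/min


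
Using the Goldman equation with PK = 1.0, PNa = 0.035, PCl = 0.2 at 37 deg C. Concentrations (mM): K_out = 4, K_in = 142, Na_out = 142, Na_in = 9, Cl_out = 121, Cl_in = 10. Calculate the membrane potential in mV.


Vm = (RT/F)*ln((PK*Ko + PNa*Nao + PCl*Cli)/(PK*Ki + PNa*Nai + PCl*Clo))
Numer = 10.97, Denom = 166.515
Vm = -72.69 mV


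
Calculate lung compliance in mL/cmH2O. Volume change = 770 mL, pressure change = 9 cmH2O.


C = dV / dP
C = 770 / 9
C = 85.56 mL/cmH2O


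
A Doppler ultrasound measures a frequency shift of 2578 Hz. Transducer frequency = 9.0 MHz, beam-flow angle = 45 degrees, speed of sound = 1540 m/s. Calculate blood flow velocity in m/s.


v = fd * c / (2 * f0 * cos(theta))
v = 2578 * 1540 / (2 * 9.0000e+06 * cos(45))
v = 0.3119 m/s


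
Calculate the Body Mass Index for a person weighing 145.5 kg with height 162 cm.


BMI = weight / height^2
height = 162 cm = 1.62 m
BMI = 145.5 / 1.62^2
BMI = 55.44 kg/m^2


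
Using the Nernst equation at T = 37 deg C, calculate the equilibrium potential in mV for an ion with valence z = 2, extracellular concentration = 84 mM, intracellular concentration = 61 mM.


E = (RT/(zF)) * ln(C_out/C_in)
T = 37 + 273.15 = 310.15 K
E = (8.314 * 310.15 / (2 * 96485)) * ln(84/61)
E = 4.275 mV


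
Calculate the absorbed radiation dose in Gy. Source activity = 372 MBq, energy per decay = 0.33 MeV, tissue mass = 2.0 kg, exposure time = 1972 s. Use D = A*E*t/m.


A = 372 MBq = 3.7200e+08 Bq
E = 0.33 MeV = 5.2866e-14 J
D = A*E*t/m = 3.7200e+08*5.2866e-14*1972/2.0
D = 0.01939 Gy


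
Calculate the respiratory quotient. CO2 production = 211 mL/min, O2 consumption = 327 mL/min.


RQ = VCO2 / VO2
RQ = 211 / 327
RQ = 0.6453


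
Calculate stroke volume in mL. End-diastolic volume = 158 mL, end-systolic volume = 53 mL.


SV = EDV - ESV
SV = 158 - 53
SV = 105 mL


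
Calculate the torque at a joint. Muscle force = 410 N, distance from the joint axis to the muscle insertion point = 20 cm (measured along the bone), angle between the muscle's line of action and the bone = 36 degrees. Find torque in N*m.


Torque = F * d * sin(theta)   (moment arm = d*sin(theta))
d = 20 cm = 0.2 m
Torque = 410 * 0.2 * sin(36)
Torque = 48.2 N*m


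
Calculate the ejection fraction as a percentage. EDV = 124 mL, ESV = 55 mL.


SV = EDV - ESV = 124 - 55 = 69 mL
EF = SV/EDV * 100 = 69/124 * 100
EF = 55.65%


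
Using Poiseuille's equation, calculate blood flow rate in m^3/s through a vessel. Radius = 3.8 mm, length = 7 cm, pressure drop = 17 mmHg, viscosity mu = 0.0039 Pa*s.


Q = pi*r^4*dP / (8*mu*L)
r = 0.0038 m, L = 0.07 m
dP = 17 mmHg = 2266.474 Pa
Q = 6.7980e-04 m^3/s


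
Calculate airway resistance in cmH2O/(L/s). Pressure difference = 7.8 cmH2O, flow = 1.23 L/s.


R = dP / flow
R = 7.8 / 1.23
R = 6.341 cmH2O/(L/s)


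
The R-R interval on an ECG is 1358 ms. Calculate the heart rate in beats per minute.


HR = 60 / RR_interval(s)
RR = 1358 ms = 1.358 s
HR = 60 / 1.358 = 44.18 bpm


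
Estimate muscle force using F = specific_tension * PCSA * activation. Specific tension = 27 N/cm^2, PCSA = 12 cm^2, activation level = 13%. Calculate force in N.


F = sigma * PCSA * activation
F = 27 * 12 * 0.13
F = 42.12 N


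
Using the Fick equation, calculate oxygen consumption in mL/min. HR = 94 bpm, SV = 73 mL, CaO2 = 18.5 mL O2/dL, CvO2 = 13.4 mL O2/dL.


CO = HR*SV = 94*73/1000 = 6.862 L/min
a-v O2 diff = 18.5 - 13.4 = 5.1 mL/dL
VO2 = CO * (CaO2-CvO2) * 10 dL/L
VO2 = 6.862 * 5.1 * 10
VO2 = 350 mL/min


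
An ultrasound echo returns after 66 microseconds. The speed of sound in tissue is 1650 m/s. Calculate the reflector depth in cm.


depth = c * t / 2
t = 66 us = 6.6000e-05 s
depth = 1650 * 6.6000e-05 / 2
depth = 0.05445 m = 5.445 cm


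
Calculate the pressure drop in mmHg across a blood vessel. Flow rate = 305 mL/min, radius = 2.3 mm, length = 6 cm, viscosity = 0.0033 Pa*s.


dP = 8*mu*L*Q / (pi*r^4)
Q = 305 mL/min = 5.08333e-06 m^3/s
dP = 91.5888 Pa = 91.5888 / 133.322 mmHg = 0.687 mmHg


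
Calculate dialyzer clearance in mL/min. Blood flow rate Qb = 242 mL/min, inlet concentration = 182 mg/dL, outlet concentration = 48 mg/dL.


K = Qb * (Cb_in - Cb_out) / Cb_in
K = 242 * (182 - 48) / 182
K = 178.2 mL/min


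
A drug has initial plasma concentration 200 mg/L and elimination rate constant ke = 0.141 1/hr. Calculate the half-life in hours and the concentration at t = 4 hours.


t_half = ln(2) / ke = 0.693147 / 0.141 = 4.916 hr
C(t) = C0 * exp(-ke*t) = 200 * exp(-0.141*4)
C(4) = 113.8 mg/L


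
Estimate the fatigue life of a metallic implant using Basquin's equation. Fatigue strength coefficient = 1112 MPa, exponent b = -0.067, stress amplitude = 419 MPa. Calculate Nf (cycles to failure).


sigma_a = sigma_f' * (2Nf)^b
2Nf = (sigma_a/sigma_f')^(1/b)
2Nf = (419/1112)^(1/-0.067)
2Nf = 2121914.2
Nf = 1.0610e+06


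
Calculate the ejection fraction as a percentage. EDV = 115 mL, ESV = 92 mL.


SV = EDV - ESV = 115 - 92 = 23 mL
EF = SV/EDV * 100 = 23/115 * 100
EF = 20%


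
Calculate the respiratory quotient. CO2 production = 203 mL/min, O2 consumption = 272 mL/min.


RQ = VCO2 / VO2
RQ = 203 / 272
RQ = 0.7463


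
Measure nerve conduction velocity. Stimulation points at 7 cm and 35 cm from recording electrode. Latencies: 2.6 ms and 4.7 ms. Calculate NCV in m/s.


Distance = (35 - 7) / 100 = 0.28 m
dt = (4.7 - 2.6) / 1000 = 0.0021 s
NCV = dist / dt = 133.3 m/s


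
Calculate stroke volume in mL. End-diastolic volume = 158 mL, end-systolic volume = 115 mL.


SV = EDV - ESV
SV = 158 - 115
SV = 43 mL


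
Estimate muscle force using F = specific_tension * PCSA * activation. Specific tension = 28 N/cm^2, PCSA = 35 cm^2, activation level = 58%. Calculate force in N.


F = sigma * PCSA * activation
F = 28 * 35 * 0.58
F = 568.4 N


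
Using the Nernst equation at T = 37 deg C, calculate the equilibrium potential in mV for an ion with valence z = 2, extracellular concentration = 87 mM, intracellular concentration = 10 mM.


E = (RT/(zF)) * ln(C_out/C_in)
T = 37 + 273.15 = 310.15 K
E = (8.314 * 310.15 / (2 * 96485)) * ln(87/10)
E = 28.91 mV


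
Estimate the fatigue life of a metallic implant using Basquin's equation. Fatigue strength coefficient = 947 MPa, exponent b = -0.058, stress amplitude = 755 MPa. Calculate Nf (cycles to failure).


sigma_a = sigma_f' * (2Nf)^b
2Nf = (sigma_a/sigma_f')^(1/b)
2Nf = (755/947)^(1/-0.058)
2Nf = 49.728335
Nf = 24.86


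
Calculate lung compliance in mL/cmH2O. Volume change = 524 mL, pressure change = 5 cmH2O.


C = dV / dP
C = 524 / 5
C = 104.8 mL/cmH2O


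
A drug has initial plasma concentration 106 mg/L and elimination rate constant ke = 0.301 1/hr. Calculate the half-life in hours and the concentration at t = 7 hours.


t_half = ln(2) / ke = 0.693147 / 0.301 = 2.303 hr
C(t) = C0 * exp(-ke*t) = 106 * exp(-0.301*7)
C(7) = 12.89 mg/L


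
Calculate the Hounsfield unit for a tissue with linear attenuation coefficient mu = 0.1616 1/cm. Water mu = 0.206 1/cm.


HU = ((mu_tissue - mu_water) / mu_water) * 1000
HU = ((0.1616 - 0.206) / 0.206) * 1000
HU = -215.5


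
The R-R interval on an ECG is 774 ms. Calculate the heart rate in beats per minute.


HR = 60 / RR_interval(s)
RR = 774 ms = 0.774 s
HR = 60 / 0.774 = 77.52 bpm


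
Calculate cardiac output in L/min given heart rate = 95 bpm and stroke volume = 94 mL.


CO = HR * SV
CO = 95 * 94 / 1000
CO = 8.93 L/min


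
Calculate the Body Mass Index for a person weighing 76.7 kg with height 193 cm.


BMI = weight / height^2
height = 193 cm = 1.93 m
BMI = 76.7 / 1.93^2
BMI = 20.59 kg/m^2


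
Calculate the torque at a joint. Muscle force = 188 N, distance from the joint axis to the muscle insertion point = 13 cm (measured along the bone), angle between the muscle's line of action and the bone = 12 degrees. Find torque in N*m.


Torque = F * d * sin(theta)   (moment arm = d*sin(theta))
d = 13 cm = 0.13 m
Torque = 188 * 0.13 * sin(12)
Torque = 5.081 N*m


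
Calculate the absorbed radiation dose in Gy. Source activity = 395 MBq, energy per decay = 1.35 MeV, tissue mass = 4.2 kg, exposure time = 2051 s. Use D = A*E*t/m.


A = 395 MBq = 3.9500e+08 Bq
E = 1.35 MeV = 2.1627e-13 J
D = A*E*t/m = 3.9500e+08*2.1627e-13*2051/4.2
D = 0.04172 Gy


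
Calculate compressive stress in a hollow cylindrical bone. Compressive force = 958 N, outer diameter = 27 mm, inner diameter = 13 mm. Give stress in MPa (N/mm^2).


A = pi*(r_o^2 - r_i^2)
r_o = 13.5 mm, r_i = 6.5 mm
A = 439.823 mm^2
sigma = F/A = 958 / 439.823
sigma = 2.178 MPa


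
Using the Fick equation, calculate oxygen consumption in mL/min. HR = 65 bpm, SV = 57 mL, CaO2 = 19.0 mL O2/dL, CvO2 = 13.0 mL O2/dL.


CO = HR*SV = 65*57/1000 = 3.705 L/min
a-v O2 diff = 19.0 - 13.0 = 6 mL/dL
VO2 = CO * (CaO2-CvO2) * 10 dL/L
VO2 = 3.705 * 6 * 10
VO2 = 222.3 mL/min


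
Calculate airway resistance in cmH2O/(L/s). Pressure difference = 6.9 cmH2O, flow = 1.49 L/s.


R = dP / flow
R = 6.9 / 1.49
R = 4.631 cmH2O/(L/s)


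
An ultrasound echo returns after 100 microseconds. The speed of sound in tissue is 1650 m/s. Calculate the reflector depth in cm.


depth = c * t / 2
t = 100 us = 1.0000e-04 s
depth = 1650 * 1.0000e-04 / 2
depth = 0.0825 m = 8.25 cm


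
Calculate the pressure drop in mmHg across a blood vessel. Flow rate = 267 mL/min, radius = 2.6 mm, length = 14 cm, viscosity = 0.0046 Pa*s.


dP = 8*mu*L*Q / (pi*r^4)
Q = 267 mL/min = 4.45e-06 m^3/s
dP = 159.695 Pa = 159.695 / 133.322 mmHg = 1.198 mmHg


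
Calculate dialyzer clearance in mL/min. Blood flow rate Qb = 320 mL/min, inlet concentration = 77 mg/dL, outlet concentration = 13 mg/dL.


K = Qb * (Cb_in - Cb_out) / Cb_in
K = 320 * (77 - 13) / 77
K = 266 mL/min


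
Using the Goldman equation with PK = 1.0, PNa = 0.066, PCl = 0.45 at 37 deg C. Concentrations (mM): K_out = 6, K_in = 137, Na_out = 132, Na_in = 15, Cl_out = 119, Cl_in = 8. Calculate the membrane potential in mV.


Vm = (RT/F)*ln((PK*Ko + PNa*Nao + PCl*Cli)/(PK*Ki + PNa*Nai + PCl*Clo))
Numer = 18.312, Denom = 191.54
Vm = -62.74 mV


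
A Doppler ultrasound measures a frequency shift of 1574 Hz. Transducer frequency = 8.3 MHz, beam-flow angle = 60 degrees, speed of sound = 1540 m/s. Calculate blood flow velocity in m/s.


v = fd * c / (2 * f0 * cos(theta))
v = 1574 * 1540 / (2 * 8.3000e+06 * cos(60))
v = 0.292 m/s


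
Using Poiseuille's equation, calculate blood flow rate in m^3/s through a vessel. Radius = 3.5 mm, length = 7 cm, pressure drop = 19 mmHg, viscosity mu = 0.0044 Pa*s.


Q = pi*r^4*dP / (8*mu*L)
r = 0.0035 m, L = 0.07 m
dP = 19 mmHg = 2533.118 Pa
Q = 4.8466e-04 m^3/s


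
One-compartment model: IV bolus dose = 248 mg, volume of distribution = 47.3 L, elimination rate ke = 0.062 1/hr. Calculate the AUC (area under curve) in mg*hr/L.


C0 = Dose/Vd = 248/47.3 = 5.24313 mg/L
AUC = C0/ke = 5.24313/0.062
AUC = 84.57 mg*hr/L


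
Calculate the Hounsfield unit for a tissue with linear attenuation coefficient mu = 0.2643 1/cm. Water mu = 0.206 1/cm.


HU = ((mu_tissue - mu_water) / mu_water) * 1000
HU = ((0.2643 - 0.206) / 0.206) * 1000
HU = 283


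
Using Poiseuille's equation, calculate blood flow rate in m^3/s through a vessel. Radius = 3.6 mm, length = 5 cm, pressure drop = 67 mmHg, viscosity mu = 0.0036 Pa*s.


Q = pi*r^4*dP / (8*mu*L)
r = 0.0036 m, L = 0.05 m
dP = 67 mmHg = 8932.574 Pa
Q = 0.003273 m^3/s


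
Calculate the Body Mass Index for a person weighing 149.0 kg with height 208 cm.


BMI = weight / height^2
height = 208 cm = 2.08 m
BMI = 149.0 / 2.08^2
BMI = 34.44 kg/m^2


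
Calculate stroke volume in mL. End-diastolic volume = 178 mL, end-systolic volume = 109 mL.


SV = EDV - ESV
SV = 178 - 109
SV = 69 mL


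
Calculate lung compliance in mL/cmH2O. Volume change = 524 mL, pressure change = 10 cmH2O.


C = dV / dP
C = 524 / 10
C = 52.4 mL/cmH2O


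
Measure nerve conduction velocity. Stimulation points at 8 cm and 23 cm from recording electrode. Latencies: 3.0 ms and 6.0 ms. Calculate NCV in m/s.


Distance = (23 - 8) / 100 = 0.15 m
dt = (6.0 - 3.0) / 1000 = 0.003 s
NCV = dist / dt = 50 m/s


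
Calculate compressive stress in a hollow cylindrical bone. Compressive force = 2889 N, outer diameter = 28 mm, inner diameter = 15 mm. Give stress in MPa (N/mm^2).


A = pi*(r_o^2 - r_i^2)
r_o = 14 mm, r_i = 7.5 mm
A = 439.038 mm^2
sigma = F/A = 2889 / 439.038
sigma = 6.58 MPa


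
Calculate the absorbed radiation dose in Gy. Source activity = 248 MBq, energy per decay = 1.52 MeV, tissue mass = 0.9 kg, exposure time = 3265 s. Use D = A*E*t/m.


A = 248 MBq = 2.4800e+08 Bq
E = 1.52 MeV = 2.43504e-13 J
D = A*E*t/m = 2.4800e+08*2.43504e-13*3265/0.9
D = 0.2191 Gy


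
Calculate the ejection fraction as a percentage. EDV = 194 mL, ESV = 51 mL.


SV = EDV - ESV = 194 - 51 = 143 mL
EF = SV/EDV * 100 = 143/194 * 100
EF = 73.71%


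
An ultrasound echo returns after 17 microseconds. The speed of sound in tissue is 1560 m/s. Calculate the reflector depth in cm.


depth = c * t / 2
t = 17 us = 1.7000e-05 s
depth = 1560 * 1.7000e-05 / 2
depth = 0.01326 m = 1.326 cm


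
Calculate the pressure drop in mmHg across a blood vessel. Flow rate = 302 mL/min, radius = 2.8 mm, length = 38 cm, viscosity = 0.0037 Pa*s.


dP = 8*mu*L*Q / (pi*r^4)
Q = 302 mL/min = 5.03333e-06 m^3/s
dP = 293.19 Pa = 293.19 / 133.322 mmHg = 2.199 mmHg


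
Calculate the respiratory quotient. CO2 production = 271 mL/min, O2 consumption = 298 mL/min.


RQ = VCO2 / VO2
RQ = 271 / 298
RQ = 0.9094


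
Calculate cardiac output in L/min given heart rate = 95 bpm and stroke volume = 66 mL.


CO = HR * SV
CO = 95 * 66 / 1000
CO = 6.27 L/min


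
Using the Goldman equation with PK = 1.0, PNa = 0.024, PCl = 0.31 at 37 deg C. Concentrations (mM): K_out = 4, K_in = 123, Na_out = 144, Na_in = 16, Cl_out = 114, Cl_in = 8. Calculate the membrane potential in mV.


Vm = (RT/F)*ln((PK*Ko + PNa*Nao + PCl*Cli)/(PK*Ki + PNa*Nai + PCl*Clo))
Numer = 9.936, Denom = 158.724
Vm = -74.06 mV


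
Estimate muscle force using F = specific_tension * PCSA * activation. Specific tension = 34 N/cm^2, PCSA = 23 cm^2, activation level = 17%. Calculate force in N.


F = sigma * PCSA * activation
F = 34 * 23 * 0.17
F = 132.9 N


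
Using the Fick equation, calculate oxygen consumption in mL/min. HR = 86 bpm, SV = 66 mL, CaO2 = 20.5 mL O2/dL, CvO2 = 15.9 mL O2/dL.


CO = HR*SV = 86*66/1000 = 5.676 L/min
a-v O2 diff = 20.5 - 15.9 = 4.6 mL/dL
VO2 = CO * (CaO2-CvO2) * 10 dL/L
VO2 = 5.676 * 4.6 * 10
VO2 = 261.1 mL/min


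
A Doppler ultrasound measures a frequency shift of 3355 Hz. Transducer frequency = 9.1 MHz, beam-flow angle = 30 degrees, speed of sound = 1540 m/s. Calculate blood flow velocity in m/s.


v = fd * c / (2 * f0 * cos(theta))
v = 3355 * 1540 / (2 * 9.1000e+06 * cos(30))
v = 0.3278 m/s


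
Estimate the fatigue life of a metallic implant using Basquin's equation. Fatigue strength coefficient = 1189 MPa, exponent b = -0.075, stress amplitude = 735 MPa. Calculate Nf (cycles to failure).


sigma_a = sigma_f' * (2Nf)^b
2Nf = (sigma_a/sigma_f')^(1/b)
2Nf = (735/1189)^(1/-0.075)
2Nf = 609.90221
Nf = 305
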